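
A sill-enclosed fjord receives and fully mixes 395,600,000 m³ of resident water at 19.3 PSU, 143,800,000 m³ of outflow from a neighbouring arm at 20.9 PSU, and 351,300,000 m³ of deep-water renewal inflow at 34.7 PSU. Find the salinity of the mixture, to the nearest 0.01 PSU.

25.63 PSU

Mass of salt is conserved:
salt = 395,600,000×19.3 + 143,800,000×20.9 + 351,300,000×34.7 = 7,635,080,000 + 3,005,420,000 + 12,190,110,000 = 22,830,610,000
volume = 395,600,000 + 143,800,000 + 351,300,000 = 890,700,000 m³
S = 22,830,610,000 / 890,700,000 = 25.6322 PSU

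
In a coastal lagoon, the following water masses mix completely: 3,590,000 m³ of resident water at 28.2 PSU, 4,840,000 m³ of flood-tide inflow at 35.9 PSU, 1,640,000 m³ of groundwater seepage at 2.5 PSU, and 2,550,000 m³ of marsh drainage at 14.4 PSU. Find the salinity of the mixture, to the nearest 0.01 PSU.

Salt balance:
salt = 3,590,000×28.2 + 4,840,000×35.9 + 1,640,000×2.5 + 2,550,000×14.4 = 101,238,000 + 173,756,000 + 4,100,000 + 36,720,000 = 315,814,000
volume = 3,590,000 + 4,840,000 + 1,640,000 + 2,550,000 = 12,620,000 m³
S = 315,814,000 / 12,620,000 = 25.0249 PSU

25.02 PSU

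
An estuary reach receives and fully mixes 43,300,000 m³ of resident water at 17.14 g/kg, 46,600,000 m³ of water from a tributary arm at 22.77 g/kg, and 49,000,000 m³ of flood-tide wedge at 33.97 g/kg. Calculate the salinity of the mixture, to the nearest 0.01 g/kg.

Salt balance:
salt = 43,300,000×17.14 + 46,600,000×22.77 + 49,000,000×33.97 = 742,162,000 + 1,061,082,000 + 1,664,530,000 = 3,467,774,000
volume = 43,300,000 + 46,600,000 + 49,000,000 = 138,900,000 m³
S = 3,467,774,000 / 138,900,000 = 24.966 g/kg

24.97 g/kg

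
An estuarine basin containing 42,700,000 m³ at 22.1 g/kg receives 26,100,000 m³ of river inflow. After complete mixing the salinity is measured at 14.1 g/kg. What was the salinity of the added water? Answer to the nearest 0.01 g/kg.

Salt balance: 42,700,000×22.1 + 26,100,000×S = 68,800,000×14.1
943,670,000 + 26,100,000·S = 970,080,000
S = (970,080,000 − 943,670,000) / 26,100,000 = 1.0119 g/kg

1.01 g/kg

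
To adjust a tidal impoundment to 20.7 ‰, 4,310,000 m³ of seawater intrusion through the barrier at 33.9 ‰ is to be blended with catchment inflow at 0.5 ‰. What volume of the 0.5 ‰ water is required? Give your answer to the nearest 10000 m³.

2820000 m³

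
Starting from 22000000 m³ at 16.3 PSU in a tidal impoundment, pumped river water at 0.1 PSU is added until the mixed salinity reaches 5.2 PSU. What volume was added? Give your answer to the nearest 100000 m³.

Salt balance: 22,000,000×16.3 + V×0.1 = (22,000,000+V)×5.2
358,600,000 + 0.1V = 114,400,000 + 5.2V
244,200,000 = 5.1V
V = 47,882,352.94 m³

47900000 m³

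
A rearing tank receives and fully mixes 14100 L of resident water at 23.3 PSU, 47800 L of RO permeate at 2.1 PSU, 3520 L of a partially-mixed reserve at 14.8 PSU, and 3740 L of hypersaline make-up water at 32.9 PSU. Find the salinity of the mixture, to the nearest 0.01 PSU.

Salt balance:
salt = 14,100×23.3 + 47,800×2.1 + 3,520×14.8 + 3,740×32.9 = 328,530 + 100,380 + 52,096 + 123,046 = 604,052
volume = 14,100 + 47,800 + 3,520 + 3,740 = 69,160 L
S = 604,052 / 69,160 = 8.7341 PSU

8.73 PSU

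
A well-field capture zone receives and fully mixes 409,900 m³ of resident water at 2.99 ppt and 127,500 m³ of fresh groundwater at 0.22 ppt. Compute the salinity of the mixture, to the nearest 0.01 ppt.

Total salt / total volume:
salt = 409,900×2.99 + 127,500×0.22 = 1,225,601 + 28,050 = 1,253,651
volume = 409,900 + 127,500 = 537,400 m³
S = 1,253,651 / 537,400 = 2.3328 ppt

2.33 ppt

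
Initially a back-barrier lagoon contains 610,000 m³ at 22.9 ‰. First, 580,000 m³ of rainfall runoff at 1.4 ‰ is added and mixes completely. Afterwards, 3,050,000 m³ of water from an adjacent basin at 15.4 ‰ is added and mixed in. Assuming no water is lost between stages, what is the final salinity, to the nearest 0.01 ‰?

By conservation of dissolved salt,
Initial salt = 610,000×22.9 = 13,969,000
After stage 1: salt = 13,969,000 + 580,000×1.4 = 14,781,000; volume = 1,190,000 m³; S = 12.421 ‰
After stage 2: salt = 14,781,000 + 3,050,000×15.4 = 61,751,000; volume = 4,240,000 m³
S = 61,751,000 / 4,240,000 = 14.5639 ‰

14.56 ‰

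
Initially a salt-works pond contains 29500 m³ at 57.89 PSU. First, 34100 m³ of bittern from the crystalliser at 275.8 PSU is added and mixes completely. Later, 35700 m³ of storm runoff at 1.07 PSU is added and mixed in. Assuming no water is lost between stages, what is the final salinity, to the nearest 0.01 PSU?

Weighted by volume,
Initial salt = 29,500×57.89 = 1,707,755
After stage 1: salt = 1,707,755 + 34,100×275.8 = 11,112,535; volume = 63,600 m³; S = 174.725 PSU
After stage 2: salt = 11,112,535 + 35,700×1.07 = 11,150,734; volume = 99,300 m³
S = 11,150,734 / 99,300 = 112.2934 PSU

112.29 PSU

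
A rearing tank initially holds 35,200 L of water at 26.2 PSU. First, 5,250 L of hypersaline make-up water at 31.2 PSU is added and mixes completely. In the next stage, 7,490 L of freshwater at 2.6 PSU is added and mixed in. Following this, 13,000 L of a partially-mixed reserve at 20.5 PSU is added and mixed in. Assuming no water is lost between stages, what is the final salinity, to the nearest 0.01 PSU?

22.51 PSU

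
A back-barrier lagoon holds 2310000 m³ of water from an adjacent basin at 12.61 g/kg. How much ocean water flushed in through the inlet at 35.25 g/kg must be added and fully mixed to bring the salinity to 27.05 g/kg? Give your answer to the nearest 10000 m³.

Salt balance: 2,310,000×12.61 + V×35.25 = (2,310,000+V)×27.05
29,129,100 + 35.25V = 62,485,500 + 27.05V
33,356,400 = 8.2V
V = 4,067,853.66 m³

4070000 m³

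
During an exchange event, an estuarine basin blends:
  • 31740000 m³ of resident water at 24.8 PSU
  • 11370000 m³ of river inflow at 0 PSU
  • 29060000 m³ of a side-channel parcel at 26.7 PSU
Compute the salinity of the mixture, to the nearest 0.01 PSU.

Salt balance:
salt = 31,740,000×24.8 + 11,370,000×0 + 29,060,000×26.7 = 787,152,000 + 0 + 775,902,000 = 1,563,054,000
volume = 31,740,000 + 11,370,000 + 29,060,000 = 72,170,000 m³
S = 1,563,054,000 / 72,170,000 = 21.6579 PSU

21.66 PSU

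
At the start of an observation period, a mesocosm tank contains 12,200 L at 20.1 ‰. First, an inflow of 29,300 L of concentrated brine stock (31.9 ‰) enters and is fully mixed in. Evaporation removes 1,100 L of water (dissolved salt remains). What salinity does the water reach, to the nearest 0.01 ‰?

29.21 ‰

After mixing: salt = 12,200×20.1 + 29,300×31.9 = 1,179,890; volume = 41,500 L
After evaporation: salt unchanged = 1,179,890; volume = 41,500 − 1,100 = 40,400 L
S = 1,179,890 / 40,400 = 29.2052 ‰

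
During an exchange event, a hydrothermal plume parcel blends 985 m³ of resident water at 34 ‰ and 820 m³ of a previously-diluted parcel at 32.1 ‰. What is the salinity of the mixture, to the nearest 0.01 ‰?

33.14 ‰

By conservation of dissolved salt,
salt = 985×34 + 820×32.1 = 33,490 + 26,322 = 59,812
volume = 985 + 820 = 1,805 m³
S = 59,812 / 1,805 = 33.1368 ‰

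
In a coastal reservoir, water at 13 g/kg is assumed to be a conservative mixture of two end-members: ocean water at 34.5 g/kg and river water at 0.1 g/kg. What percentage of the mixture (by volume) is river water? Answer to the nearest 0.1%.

62.5%

Let f be the freshwater fraction. Salt balance per unit volume:
f×0.1 + (1−f)×34.5 = 13
f = (34.5 − 13) / (34.5 − 0.1) = 21.5/34.4 = 0.625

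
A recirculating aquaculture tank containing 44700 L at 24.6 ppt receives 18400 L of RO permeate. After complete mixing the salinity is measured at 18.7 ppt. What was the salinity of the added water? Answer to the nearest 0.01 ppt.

Salt balance: 44,700×24.6 + 18,400×S = 63,100×18.7
1,099,620 + 18,400·S = 1,179,970
S = (1,179,970 − 1,099,620) / 18,400 = 4.3668 ppt

4.37 ppt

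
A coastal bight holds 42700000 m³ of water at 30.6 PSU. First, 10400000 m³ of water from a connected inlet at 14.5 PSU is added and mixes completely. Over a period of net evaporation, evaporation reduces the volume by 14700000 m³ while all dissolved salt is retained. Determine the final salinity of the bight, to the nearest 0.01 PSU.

After mixing: salt = 42,700,000×30.6 + 10,400,000×14.5 = 1,457,420,000; volume = 53,100,000 m³
After evaporation: salt unchanged = 1,457,420,000; volume = 53,100,000 − 14,700,000 = 38,400,000 m³
S = 1,457,420,000 / 38,400,000 = 37.9536 PSU

37.95 PSU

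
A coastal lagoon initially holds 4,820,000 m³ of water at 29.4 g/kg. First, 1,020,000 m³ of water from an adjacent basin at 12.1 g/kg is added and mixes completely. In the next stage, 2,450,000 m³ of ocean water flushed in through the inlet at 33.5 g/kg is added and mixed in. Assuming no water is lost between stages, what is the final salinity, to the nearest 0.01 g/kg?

Total salt / total volume:
Initial salt = 4,820,000×29.4 = 141,708,000
After stage 1: salt = 141,708,000 + 1,020,000×12.1 = 154,050,000; volume = 5,840,000 m³; S = 26.378 g/kg
After stage 2: salt = 154,050,000 + 2,450,000×33.5 = 236,125,000; volume = 8,290,000 m³
S = 236,125,000 / 8,290,000 = 28.4831 g/kg

28.48 g/kg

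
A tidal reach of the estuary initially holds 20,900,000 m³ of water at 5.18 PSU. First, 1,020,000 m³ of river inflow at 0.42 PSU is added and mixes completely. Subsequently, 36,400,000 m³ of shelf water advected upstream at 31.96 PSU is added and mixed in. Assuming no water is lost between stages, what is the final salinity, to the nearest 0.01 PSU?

Weighted by volume,
Initial salt = 20,900,000×5.18 = 108,262,000
After stage 1: salt = 108,262,000 + 1,020,000×0.42 = 108,690,400; volume = 21,920,000 m³; S = 4.959 PSU
After stage 2: salt = 108,690,400 + 36,400,000×31.96 = 1,272,034,400; volume = 58,320,000 m³
S = 1,272,034,400 / 58,320,000 = 21.8113 PSU

21.81 PSU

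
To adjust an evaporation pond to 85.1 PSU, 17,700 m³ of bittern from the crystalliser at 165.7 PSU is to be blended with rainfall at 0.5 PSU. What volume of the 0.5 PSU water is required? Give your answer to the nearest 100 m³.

16900 m³

Salt balance: 17,700×165.7 + V×0.5 = (17,700+V)×85.1
2,932,890 + 0.5V = 1,506,270 + 85.1V
1,426,620 = 84.6V
V = 16,863.12 m³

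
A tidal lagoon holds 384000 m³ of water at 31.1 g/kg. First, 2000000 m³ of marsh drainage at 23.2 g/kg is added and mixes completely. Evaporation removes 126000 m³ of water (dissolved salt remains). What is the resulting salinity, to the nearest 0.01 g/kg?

After mixing: salt = 384,000×31.1 + 2,000,000×23.2 = 58,342,400; volume = 2,384,000 m³
After evaporation: salt unchanged = 58,342,400; volume = 2,384,000 − 126,000 = 2,258,000 m³
S = 58,342,400 / 2,258,000 = 25.8381 g/kg

25.84 g/kg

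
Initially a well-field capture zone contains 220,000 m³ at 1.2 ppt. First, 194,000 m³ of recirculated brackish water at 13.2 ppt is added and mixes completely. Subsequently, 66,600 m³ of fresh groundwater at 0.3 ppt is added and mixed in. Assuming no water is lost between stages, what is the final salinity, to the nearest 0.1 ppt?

Mass of salt is conserved:
Initial salt = 220,000×1.2 = 264,000
After stage 1: salt = 264,000 + 194,000×13.2 = 2,824,800; volume = 414,000 m³; S = 6.823 ppt
After stage 2: salt = 2,824,800 + 66,600×0.3 = 2,844,780; volume = 480,600 m³
S = 2,844,780 / 480,600 = 5.9192 ppt

5.9 ppt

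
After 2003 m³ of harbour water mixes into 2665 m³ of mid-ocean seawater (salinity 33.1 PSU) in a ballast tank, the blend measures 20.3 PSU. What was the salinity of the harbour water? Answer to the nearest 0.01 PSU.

Salt balance: 2,665×33.1 + 2,003×S = 4,668×20.3
88,211.5 + 2,003·S = 94,760.4
S = (94,760.4 − 88,211.5) / 2,003 = 3.2695 PSU

3.27 PSU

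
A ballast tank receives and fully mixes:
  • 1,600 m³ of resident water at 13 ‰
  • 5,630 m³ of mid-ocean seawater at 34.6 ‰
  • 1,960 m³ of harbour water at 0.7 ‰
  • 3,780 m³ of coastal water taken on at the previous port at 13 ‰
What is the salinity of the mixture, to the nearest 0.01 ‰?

20.52 ‰

Conserving salt mass:
salt = 1,600×13 + 5,630×34.6 + 1,960×0.7 + 3,780×13 = 20,800 + 194,798 + 1,372 + 49,140 = 266,110
volume = 1,600 + 5,630 + 1,960 + 3,780 = 12,970 m³
S = 266,110 / 12,970 = 20.5173 ‰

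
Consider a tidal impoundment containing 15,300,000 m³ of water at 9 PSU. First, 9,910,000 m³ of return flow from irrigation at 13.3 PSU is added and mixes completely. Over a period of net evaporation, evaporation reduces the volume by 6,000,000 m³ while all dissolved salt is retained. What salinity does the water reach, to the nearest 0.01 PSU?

After mixing: salt = 15,300,000×9 + 9,910,000×13.3 = 269,503,000; volume = 25,210,000 m³
After evaporation: salt unchanged = 269,503,000; volume = 25,210,000 − 6,000,000 = 19,210,000 m³
S = 269,503,000 / 19,210,000 = 14.0293 PSU

14.03 PSU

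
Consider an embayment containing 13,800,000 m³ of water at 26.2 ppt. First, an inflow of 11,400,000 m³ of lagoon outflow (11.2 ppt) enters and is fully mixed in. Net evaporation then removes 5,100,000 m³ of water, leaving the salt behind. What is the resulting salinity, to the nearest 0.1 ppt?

24.3 ppt

After mixing: salt = 13,800,000×26.2 + 11,400,000×11.2 = 489,240,000; volume = 25,200,000 m³
After evaporation: salt unchanged = 489,240,000; volume = 25,200,000 − 5,100,000 = 20,100,000 m³
S = 489,240,000 / 20,100,000 = 24.3403 ppt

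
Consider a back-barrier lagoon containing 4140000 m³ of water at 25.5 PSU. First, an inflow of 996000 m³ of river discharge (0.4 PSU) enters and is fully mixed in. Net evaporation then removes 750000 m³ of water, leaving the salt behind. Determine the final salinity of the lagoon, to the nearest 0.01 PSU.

After mixing: salt = 4,140,000×25.5 + 996,000×0.4 = 105,968,400; volume = 5,136,000 m³
After evaporation: salt unchanged = 105,968,400; volume = 5,136,000 − 750,000 = 4,386,000 m³
S = 105,968,400 / 4,386,000 = 24.1606 PSU

24.16 PSU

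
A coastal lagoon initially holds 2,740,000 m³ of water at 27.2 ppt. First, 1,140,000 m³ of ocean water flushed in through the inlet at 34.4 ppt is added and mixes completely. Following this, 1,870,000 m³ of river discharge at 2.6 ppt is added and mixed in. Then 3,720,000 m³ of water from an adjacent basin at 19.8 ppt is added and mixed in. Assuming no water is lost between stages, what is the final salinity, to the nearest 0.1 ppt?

20.3 ppt

Total salt / total volume:
Initial salt = 2,740,000×27.2 = 74,528,000
After stage 1: salt = 74,528,000 + 1,140,000×34.4 = 113,744,000; volume = 3,880,000 m³; S = 29.315 ppt
After stage 2: salt = 113,744,000 + 1,870,000×2.6 = 118,606,000; volume = 5,750,000 m³; S = 20.627 ppt
After stage 3: salt = 118,606,000 + 3,720,000×19.8 = 192,262,000; volume = 9,470,000 m³
S = 192,262,000 / 9,470,000 = 20.3022 ppt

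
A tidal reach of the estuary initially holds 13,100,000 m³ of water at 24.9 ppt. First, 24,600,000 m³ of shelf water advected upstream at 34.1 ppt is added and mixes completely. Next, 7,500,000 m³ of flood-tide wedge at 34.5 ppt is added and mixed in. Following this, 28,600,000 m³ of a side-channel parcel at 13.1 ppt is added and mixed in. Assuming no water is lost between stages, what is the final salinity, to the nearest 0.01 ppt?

24.37 ppt

By conservation of dissolved salt,
Initial salt = 13,100,000×24.9 = 326,190,000
After stage 1: salt = 326,190,000 + 24,600,000×34.1 = 1,165,050,000; volume = 37,700,000 m³; S = 30.903 ppt
After stage 2: salt = 1,165,050,000 + 7,500,000×34.5 = 1,423,800,000; volume = 45,200,000 m³; S = 31.5 ppt
After stage 3: salt = 1,423,800,000 + 28,600,000×13.1 = 1,798,460,000; volume = 73,800,000 m³
S = 1,798,460,000 / 73,800,000 = 24.3694 ppt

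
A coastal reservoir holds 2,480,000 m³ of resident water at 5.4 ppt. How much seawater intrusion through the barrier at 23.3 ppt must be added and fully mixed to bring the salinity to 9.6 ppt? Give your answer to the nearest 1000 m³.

760000 m³

Salt balance: 2,480,000×5.4 + V×23.3 = (2,480,000+V)×9.6
13,392,000 + 23.3V = 23,808,000 + 9.6V
10,416,000 = 13.7V
V = 760,291.97 m³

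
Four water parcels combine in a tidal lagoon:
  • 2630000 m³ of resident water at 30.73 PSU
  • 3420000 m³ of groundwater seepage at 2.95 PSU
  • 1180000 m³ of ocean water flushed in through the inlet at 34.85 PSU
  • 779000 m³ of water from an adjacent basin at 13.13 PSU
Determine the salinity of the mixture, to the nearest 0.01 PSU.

Salt balance:
salt = 2,630,000×30.73 + 3,420,000×2.95 + 1,180,000×34.85 + 779,000×13.13 = 80,819,900 + 10,089,000 + 41,123,000 + 10,228,270 = 142,260,170
volume = 2,630,000 + 3,420,000 + 1,180,000 + 779,000 = 8,009,000 m³
S = 142,260,170 / 8,009,000 = 17.7625 PSU

17.76 PSU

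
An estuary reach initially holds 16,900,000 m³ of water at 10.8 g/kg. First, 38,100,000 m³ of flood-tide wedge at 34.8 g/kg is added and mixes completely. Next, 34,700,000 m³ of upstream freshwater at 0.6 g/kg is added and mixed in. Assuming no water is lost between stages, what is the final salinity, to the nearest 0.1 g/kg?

Mass of salt is conserved:
Initial salt = 16,900,000×10.8 = 182,520,000
After stage 1: salt = 182,520,000 + 38,100,000×34.8 = 1,508,400,000; volume = 55,000,000 m³; S = 27.425 g/kg
After stage 2: salt = 1,508,400,000 + 34,700,000×0.6 = 1,529,220,000; volume = 89,700,000 m³
S = 1,529,220,000 / 89,700,000 = 17.0482 g/kg

17.0 g/kg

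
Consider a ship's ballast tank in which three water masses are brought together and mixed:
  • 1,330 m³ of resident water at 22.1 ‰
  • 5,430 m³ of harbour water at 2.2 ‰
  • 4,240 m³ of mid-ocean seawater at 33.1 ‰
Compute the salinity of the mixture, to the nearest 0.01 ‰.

16.52 ‰

Mass of salt is conserved:
salt = 1,330×22.1 + 5,430×2.2 + 4,240×33.1 = 29,393 + 11,946 + 140,344 = 181,683
volume = 1,330 + 5,430 + 4,240 = 11,000 m³
S = 181,683 / 11,000 = 16.5166 ‰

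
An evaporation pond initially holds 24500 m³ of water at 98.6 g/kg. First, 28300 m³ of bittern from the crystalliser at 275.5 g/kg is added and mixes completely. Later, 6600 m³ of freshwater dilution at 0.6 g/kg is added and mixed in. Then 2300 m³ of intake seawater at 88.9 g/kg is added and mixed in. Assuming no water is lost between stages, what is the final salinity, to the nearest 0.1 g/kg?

168.9 g/kg

Mass of salt is conserved:
Initial salt = 24,500×98.6 = 2,415,700
After stage 1: salt = 2,415,700 + 28,300×275.5 = 10,212,350; volume = 52,800 m³; S = 193.416 g/kg
After stage 2: salt = 10,212,350 + 6,600×0.6 = 10,216,310; volume = 59,400 m³; S = 171.992 g/kg
After stage 3: salt = 10,216,310 + 2,300×88.9 = 10,420,780; volume = 61,700 m³
S = 10,420,780 / 61,700 = 168.8943 g/kg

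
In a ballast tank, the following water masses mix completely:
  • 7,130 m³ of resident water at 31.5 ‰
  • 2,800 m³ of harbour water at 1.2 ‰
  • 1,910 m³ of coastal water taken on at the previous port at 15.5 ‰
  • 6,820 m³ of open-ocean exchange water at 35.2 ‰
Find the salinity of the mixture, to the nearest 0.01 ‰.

Total salt / total volume:
salt = 7,130×31.5 + 2,800×1.2 + 1,910×15.5 + 6,820×35.2 = 224,595 + 3,360 + 29,605 + 240,064 = 497,624
volume = 7,130 + 2,800 + 1,910 + 6,820 = 18,660 m³
S = 497,624 / 18,660 = 26.668 ‰

26.67 ‰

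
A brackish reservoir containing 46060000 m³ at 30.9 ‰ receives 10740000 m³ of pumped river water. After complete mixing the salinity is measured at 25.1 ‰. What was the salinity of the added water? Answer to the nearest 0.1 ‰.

0.2 ‰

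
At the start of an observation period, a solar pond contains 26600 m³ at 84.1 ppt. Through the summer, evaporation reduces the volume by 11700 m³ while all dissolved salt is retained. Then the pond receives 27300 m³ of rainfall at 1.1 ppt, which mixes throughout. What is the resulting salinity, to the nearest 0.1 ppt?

After evaporation: salt = 26,600×84.1 = 2,237,060; volume = 26,600 − 11,700 = 14,900 m³
After mixing: salt = 2,237,060 + 27,300×1.1 = 2,267,090; volume = 14,900 + 27,300 = 42,200 m³
S = 2,267,090 / 42,200 = 53.7225 ppt

53.7 ppt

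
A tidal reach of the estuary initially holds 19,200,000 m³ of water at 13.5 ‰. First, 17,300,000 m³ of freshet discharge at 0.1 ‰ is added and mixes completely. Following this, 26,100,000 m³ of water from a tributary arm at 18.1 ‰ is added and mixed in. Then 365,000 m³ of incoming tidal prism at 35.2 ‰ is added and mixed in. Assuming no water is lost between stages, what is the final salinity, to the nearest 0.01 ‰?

Conserving salt mass:
Initial salt = 19,200,000×13.5 = 259,200,000
After stage 1: salt = 259,200,000 + 17,300,000×0.1 = 260,930,000; volume = 36,500,000 m³; S = 7.149 ‰
After stage 2: salt = 260,930,000 + 26,100,000×18.1 = 733,340,000; volume = 62,600,000 m³; S = 11.715 ‰
After stage 3: salt = 733,340,000 + 365,000×35.2 = 746,188,000; volume = 62,965,000 m³
S = 746,188,000 / 62,965,000 = 11.8508 ‰

11.85 ‰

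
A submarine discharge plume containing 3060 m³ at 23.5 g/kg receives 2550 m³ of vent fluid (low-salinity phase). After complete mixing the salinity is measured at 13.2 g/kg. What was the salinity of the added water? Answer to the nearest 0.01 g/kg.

Salt balance: 3,060×23.5 + 2,550×S = 5,610×13.2
71,910 + 2,550·S = 74,052
S = (74,052 − 71,910) / 2,550 = 0.84 g/kg

0.84 g/kg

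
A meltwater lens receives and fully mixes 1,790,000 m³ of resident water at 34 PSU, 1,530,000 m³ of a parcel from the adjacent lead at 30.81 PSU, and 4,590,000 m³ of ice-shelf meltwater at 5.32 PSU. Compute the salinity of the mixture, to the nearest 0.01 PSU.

Mass of salt is conserved:
salt = 1,790,000×34 + 1,530,000×30.81 + 4,590,000×5.32 = 60,860,000 + 47,139,300 + 24,418,800 = 132,418,100
volume = 1,790,000 + 1,530,000 + 4,590,000 = 7,910,000 m³
S = 132,418,100 / 7,910,000 = 16.7406 PSU

16.74 PSU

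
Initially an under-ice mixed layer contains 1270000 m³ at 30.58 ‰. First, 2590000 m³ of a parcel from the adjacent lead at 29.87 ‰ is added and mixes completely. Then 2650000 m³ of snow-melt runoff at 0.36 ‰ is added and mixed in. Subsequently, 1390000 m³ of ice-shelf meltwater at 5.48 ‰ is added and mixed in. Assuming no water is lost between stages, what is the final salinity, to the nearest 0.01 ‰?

Total salt / total volume:
Initial salt = 1,270,000×30.58 = 38,836,600
After stage 1: salt = 38,836,600 + 2,590,000×29.87 = 116,199,900; volume = 3,860,000 m³; S = 30.104 ‰
After stage 2: salt = 116,199,900 + 2,650,000×0.36 = 117,153,900; volume = 6,510,000 m³; S = 17.996 ‰
After stage 3: salt = 117,153,900 + 1,390,000×5.48 = 124,771,100; volume = 7,900,000 m³
S = 124,771,100 / 7,900,000 = 15.7938 ‰

15.79 ‰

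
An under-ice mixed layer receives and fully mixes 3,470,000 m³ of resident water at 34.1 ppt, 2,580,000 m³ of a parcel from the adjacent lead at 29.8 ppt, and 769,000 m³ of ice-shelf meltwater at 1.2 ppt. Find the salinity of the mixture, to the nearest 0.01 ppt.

Total salt / total volume:
salt = 3,470,000×34.1 + 2,580,000×29.8 + 769,000×1.2 = 118,327,000 + 76,884,000 + 922,800 = 196,133,800
volume = 3,470,000 + 2,580,000 + 769,000 = 6,819,000 m³
S = 196,133,800 / 6,819,000 = 28.7628 ppt

28.76 ppt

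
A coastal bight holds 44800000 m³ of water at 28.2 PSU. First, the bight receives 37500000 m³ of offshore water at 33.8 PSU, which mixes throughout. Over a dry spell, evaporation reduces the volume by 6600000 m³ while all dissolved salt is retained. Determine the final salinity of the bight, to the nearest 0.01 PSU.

33.43 PSU

After mixing: salt = 44,800,000×28.2 + 37,500,000×33.8 = 2,530,860,000; volume = 82,300,000 m³
After evaporation: salt unchanged = 2,530,860,000; volume = 82,300,000 − 6,600,000 = 75,700,000 m³
S = 2,530,860,000 / 75,700,000 = 33.4328 PSU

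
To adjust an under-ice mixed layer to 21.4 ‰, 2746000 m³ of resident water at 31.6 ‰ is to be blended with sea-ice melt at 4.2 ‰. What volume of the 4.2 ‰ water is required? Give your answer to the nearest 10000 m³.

1630000 m³

Salt balance: 2,746,000×31.6 + V×4.2 = (2,746,000+V)×21.4
86,773,600 + 4.2V = 58,764,400 + 21.4V
28,009,200 = 17.2V
V = 1,628,441.86 m³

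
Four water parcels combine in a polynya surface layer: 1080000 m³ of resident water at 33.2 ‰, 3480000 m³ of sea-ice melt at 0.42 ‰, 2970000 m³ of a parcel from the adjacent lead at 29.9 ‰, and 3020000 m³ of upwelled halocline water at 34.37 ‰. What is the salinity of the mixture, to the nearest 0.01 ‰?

Mass of salt is conserved:
salt = 1,080,000×33.2 + 3,480,000×0.42 + 2,970,000×29.9 + 3,020,000×34.37 = 35,856,000 + 1,461,600 + 88,803,000 + 103,797,400 = 229,918,000
volume = 1,080,000 + 3,480,000 + 2,970,000 + 3,020,000 = 10,550,000 m³
S = 229,918,000 / 10,550,000 = 21.7932 ‰

21.79 ‰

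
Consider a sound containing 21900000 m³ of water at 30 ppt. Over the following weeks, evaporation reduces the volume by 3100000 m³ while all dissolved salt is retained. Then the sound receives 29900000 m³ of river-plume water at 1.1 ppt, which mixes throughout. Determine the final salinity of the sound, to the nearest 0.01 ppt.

14.17 ppt

After evaporation: salt = 21,900,000×30 = 657,000,000; volume = 21,900,000 − 3,100,000 = 18,800,000 m³
After mixing: salt = 657,000,000 + 29,900,000×1.1 = 689,890,000; volume = 18,800,000 + 29,900,000 = 48,700,000 m³
S = 689,890,000 / 48,700,000 = 14.1661 ppt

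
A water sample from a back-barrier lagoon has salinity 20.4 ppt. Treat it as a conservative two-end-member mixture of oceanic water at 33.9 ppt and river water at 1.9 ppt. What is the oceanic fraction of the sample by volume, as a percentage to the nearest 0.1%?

57.8%

Let g be the oceanic fraction. Salt balance per unit volume:
g×33.9 + (1−g)×1.9 = 20.4
g = (20.4 − 1.9) / (33.9 − 1.9) = 18.5/32 = 0.5781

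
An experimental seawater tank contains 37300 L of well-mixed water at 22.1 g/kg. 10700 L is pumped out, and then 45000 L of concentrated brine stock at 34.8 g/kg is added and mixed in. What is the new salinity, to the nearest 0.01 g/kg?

30.08 g/kg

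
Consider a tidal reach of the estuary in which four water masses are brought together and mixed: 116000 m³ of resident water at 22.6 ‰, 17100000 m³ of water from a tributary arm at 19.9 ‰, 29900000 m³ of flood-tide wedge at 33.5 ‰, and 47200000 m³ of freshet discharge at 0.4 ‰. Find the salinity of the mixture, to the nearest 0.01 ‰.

14.46 ‰

Conserving salt mass:
salt = 116,000×22.6 + 17,100,000×19.9 + 29,900,000×33.5 + 47,200,000×0.4 = 2,621,600 + 340,290,000 + 1,001,650,000 + 18,880,000 = 1,363,441,600
volume = 116,000 + 17,100,000 + 29,900,000 + 47,200,000 = 94,316,000 m³
S = 1,363,441,600 / 94,316,000 = 14.4561 ‰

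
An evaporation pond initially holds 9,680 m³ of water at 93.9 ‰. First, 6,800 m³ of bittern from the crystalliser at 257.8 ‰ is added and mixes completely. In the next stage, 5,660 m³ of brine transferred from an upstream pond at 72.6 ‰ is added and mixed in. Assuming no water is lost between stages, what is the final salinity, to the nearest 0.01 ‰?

138.79 ‰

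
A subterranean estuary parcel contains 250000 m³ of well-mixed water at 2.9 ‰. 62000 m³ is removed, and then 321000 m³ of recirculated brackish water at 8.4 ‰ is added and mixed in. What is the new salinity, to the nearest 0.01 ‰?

6.37 ‰

Remaining after removal: 188,000 m³ at 2.9 ‰ (salt = 545,200)
After addition: salt = 545,200 + 321,000×8.4 = 3,241,600; volume = 509,000 m³
S = 3,241,600 / 509,000 = 6.3686 ‰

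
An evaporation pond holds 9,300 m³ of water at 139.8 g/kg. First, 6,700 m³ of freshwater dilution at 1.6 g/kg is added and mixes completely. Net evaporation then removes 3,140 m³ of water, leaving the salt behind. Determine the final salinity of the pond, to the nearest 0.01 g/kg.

After mixing: salt = 9,300×139.8 + 6,700×1.6 = 1,310,860; volume = 16,000 m³
After evaporation: salt unchanged = 1,310,860; volume = 16,000 − 3,140 = 12,860 m³
S = 1,310,860 / 12,860 = 101.9331 g/kg

101.93 g/kg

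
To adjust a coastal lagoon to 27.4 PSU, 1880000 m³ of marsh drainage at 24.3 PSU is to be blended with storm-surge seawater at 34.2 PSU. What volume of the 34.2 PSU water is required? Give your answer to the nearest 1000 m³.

857000 m³

Salt balance: 1,880,000×24.3 + V×34.2 = (1,880,000+V)×27.4
45,684,000 + 34.2V = 51,512,000 + 27.4V
5,828,000 = 6.8V
V = 857,058.82 m³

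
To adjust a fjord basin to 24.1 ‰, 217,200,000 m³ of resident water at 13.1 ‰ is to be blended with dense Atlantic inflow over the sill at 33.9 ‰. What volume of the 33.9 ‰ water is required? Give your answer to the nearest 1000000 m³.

244000000 m³

Salt balance: 217,200,000×13.1 + V×33.9 = (217,200,000+V)×24.1
2,845,320,000 + 33.9V = 5,234,520,000 + 24.1V
2,389,200,000 = 9.8V
V = 243,795,918.37 m³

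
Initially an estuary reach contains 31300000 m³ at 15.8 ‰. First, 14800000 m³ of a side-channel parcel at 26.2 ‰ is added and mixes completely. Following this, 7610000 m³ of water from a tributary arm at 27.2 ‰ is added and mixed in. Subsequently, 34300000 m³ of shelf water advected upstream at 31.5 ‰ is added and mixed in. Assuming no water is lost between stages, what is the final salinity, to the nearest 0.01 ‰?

24.65 ‰

Total salt / total volume:
Initial salt = 31,300,000×15.8 = 494,540,000
After stage 1: salt = 494,540,000 + 14,800,000×26.2 = 882,300,000; volume = 46,100,000 m³; S = 19.139 ‰
After stage 2: salt = 882,300,000 + 7,610,000×27.2 = 1,089,292,000; volume = 53,710,000 m³; S = 20.281 ‰
After stage 3: salt = 1,089,292,000 + 34,300,000×31.5 = 2,169,742,000; volume = 88,010,000 m³
S = 2,169,742,000 / 88,010,000 = 24.6534 ‰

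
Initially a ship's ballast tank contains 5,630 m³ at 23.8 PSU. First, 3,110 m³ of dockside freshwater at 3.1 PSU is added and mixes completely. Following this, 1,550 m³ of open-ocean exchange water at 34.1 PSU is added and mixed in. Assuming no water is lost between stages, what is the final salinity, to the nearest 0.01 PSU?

19.10 PSU

Weighted by volume,
Initial salt = 5,630×23.8 = 133,994
After stage 1: salt = 133,994 + 3,110×3.1 = 143,635; volume = 8,740 m³; S = 16.434 PSU
After stage 2: salt = 143,635 + 1,550×34.1 = 196,490; volume = 10,290 m³
S = 196,490 / 10,290 = 19.0952 PSU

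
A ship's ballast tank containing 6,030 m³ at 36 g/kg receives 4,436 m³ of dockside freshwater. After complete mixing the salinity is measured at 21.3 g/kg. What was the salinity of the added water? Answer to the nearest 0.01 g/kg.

Salt balance: 6,030×36 + 4,436×S = 10,466×21.3
217,080 + 4,436·S = 222,925.8
S = (222,925.8 − 217,080) / 4,436 = 1.3178 g/kg

1.32 g/kg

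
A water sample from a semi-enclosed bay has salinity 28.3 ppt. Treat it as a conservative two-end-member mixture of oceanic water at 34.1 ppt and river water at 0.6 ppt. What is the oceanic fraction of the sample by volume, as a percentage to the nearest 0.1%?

82.7%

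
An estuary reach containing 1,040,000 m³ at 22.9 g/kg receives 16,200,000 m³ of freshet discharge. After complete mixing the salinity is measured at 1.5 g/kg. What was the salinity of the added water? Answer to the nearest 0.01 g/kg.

Salt balance: 1,040,000×22.9 + 16,200,000×S = 17,240,000×1.5
23,816,000 + 16,200,000·S = 25,860,000
S = (25,860,000 − 23,816,000) / 16,200,000 = 0.1262 g/kg

0.13 g/kg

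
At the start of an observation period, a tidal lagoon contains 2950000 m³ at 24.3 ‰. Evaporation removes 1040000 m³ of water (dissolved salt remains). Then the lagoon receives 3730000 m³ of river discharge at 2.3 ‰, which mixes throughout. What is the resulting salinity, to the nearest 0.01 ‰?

14.23 ‰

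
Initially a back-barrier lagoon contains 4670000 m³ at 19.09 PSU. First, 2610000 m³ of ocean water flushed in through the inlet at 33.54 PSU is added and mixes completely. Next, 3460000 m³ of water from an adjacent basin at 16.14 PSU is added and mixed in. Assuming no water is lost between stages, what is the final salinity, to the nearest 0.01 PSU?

21.65 PSU

Total salt / total volume:
Initial salt = 4,670,000×19.09 = 89,150,300
After stage 1: salt = 89,150,300 + 2,610,000×33.54 = 176,689,700; volume = 7,280,000 m³; S = 24.271 PSU
After stage 2: salt = 176,689,700 + 3,460,000×16.14 = 232,534,100; volume = 10,740,000 m³
S = 232,534,100 / 10,740,000 = 21.6512 PSU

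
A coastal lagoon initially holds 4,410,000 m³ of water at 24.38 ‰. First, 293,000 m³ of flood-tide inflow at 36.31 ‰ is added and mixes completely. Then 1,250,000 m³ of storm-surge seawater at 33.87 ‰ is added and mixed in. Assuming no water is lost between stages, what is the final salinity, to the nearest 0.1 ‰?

27.0 ‰

Conserving salt mass:
Initial salt = 4,410,000×24.38 = 107,515,800
After stage 1: salt = 107,515,800 + 293,000×36.31 = 118,154,630; volume = 4,703,000 m³; S = 25.123 ‰
After stage 2: salt = 118,154,630 + 1,250,000×33.87 = 160,492,130; volume = 5,953,000 m³
S = 160,492,130 / 5,953,000 = 26.9599 ‰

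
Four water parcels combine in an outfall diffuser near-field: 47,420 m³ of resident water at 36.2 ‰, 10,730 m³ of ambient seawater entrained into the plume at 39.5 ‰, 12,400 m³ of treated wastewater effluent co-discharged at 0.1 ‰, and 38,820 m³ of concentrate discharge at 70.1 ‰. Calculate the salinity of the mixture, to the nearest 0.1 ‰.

Mass of salt is conserved:
salt = 47,420×36.2 + 10,730×39.5 + 12,400×0.1 + 38,820×70.1 = 1,716,604 + 423,835 + 1,240 + 2,721,282 = 4,862,961
volume = 47,420 + 10,730 + 12,400 + 38,820 = 109,370 m³
S = 4,862,961 / 109,370 = 44.463 ‰

44.5 ‰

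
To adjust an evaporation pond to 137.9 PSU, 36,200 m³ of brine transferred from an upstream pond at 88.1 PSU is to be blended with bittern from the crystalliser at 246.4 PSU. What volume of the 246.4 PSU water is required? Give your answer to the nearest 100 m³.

16600 m³

Salt balance: 36,200×88.1 + V×246.4 = (36,200+V)×137.9
3,189,220 + 246.4V = 4,991,980 + 137.9V
1,802,760 = 108.5V
V = 16,615.3 m³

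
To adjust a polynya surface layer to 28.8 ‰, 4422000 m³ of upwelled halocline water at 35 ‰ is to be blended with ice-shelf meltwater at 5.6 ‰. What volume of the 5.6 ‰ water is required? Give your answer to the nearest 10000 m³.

1180000 m³

Salt balance: 4,422,000×35 + V×5.6 = (4,422,000+V)×28.8
154,770,000 + 5.6V = 127,353,600 + 28.8V
27,416,400 = 23.2V
V = 1,181,741.38 m³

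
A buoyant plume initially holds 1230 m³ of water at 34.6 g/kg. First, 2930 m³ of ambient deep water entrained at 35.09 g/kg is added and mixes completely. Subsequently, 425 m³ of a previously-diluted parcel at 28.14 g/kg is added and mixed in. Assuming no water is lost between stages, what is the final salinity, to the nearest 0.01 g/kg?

34.31 g/kg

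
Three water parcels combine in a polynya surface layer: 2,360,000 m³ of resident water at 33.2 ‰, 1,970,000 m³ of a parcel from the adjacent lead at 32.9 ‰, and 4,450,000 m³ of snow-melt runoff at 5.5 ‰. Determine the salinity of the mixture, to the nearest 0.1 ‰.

19.1 ‰

Weighted by volume,
salt = 2,360,000×33.2 + 1,970,000×32.9 + 4,450,000×5.5 = 78,352,000 + 64,813,000 + 24,475,000 = 167,640,000
volume = 2,360,000 + 1,970,000 + 4,450,000 = 8,780,000 m³
S = 167,640,000 / 8,780,000 = 19.093 ‰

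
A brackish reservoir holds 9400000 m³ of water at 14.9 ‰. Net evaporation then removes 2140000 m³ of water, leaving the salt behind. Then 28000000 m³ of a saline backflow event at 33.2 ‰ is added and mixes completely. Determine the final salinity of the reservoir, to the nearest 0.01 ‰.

After evaporation: salt = 9,400,000×14.9 = 140,060,000; volume = 9,400,000 − 2,140,000 = 7,260,000 m³
After mixing: salt = 140,060,000 + 28,000,000×33.2 = 1,069,660,000; volume = 7,260,000 + 28,000,000 = 35,260,000 m³
S = 1,069,660,000 / 35,260,000 = 30.3364 ‰

30.34 ‰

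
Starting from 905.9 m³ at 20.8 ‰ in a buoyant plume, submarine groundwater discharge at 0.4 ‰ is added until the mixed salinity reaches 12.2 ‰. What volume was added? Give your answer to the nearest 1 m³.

660 m³

Salt balance: 905.9×20.8 + V×0.4 = (905.9+V)×12.2
18,842.72 + 0.4V = 11,051.98 + 12.2V
7,790.74 = 11.8V
V = 660.23 m³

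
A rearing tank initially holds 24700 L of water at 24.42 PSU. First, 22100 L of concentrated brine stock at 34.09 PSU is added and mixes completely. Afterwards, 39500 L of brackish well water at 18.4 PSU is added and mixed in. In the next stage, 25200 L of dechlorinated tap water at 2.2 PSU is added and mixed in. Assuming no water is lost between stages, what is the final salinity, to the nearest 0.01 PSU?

19.18 PSU

Total salt / total volume:
Initial salt = 24,700×24.42 = 603,174
After stage 1: salt = 603,174 + 22,100×34.09 = 1,356,563; volume = 46,800 L; S = 28.986 PSU
After stage 2: salt = 1,356,563 + 39,500×18.4 = 2,083,363; volume = 86,300 L; S = 24.141 PSU
After stage 3: salt = 2,083,363 + 25,200×2.2 = 2,138,803; volume = 111,500 L
S = 2,138,803 / 111,500 = 19.1821 PSU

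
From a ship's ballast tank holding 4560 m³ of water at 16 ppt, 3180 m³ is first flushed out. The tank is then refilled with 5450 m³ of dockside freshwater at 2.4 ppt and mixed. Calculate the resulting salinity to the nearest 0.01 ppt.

Remaining after removal: 1,380 m³ at 16 ppt (salt = 22,080)
After addition: salt = 22,080 + 5,450×2.4 = 35,160; volume = 6,830 m³
S = 35,160 / 6,830 = 5.1479 ppt

5.15 ppt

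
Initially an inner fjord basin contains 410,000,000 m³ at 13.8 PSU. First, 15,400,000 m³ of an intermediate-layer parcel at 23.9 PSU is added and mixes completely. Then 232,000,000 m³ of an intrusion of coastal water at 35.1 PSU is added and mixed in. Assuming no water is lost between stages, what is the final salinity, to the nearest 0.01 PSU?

By conservation of dissolved salt,
Initial salt = 410,000,000×13.8 = 5,658,000,000
After stage 1: salt = 5,658,000,000 + 15,400,000×23.9 = 6,026,060,000; volume = 425,400,000 m³; S = 14.166 PSU
After stage 2: salt = 6,026,060,000 + 232,000,000×35.1 = 14,169,260,000; volume = 657,400,000 m³
S = 14,169,260,000 / 657,400,000 = 21.5535 PSU

21.55 PSU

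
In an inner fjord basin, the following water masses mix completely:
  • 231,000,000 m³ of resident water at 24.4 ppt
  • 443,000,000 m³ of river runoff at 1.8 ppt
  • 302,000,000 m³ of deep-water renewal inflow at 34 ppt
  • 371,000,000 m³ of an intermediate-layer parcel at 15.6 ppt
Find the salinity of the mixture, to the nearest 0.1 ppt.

16.7 ppt

Mass of salt is conserved:
salt = 231,000,000×24.4 + 443,000,000×1.8 + 302,000,000×34 + 371,000,000×15.6 = 5,636,400,000 + 797,400,000 + 10,268,000,000 + 5,787,600,000 = 22,489,400,000
volume = 231,000,000 + 443,000,000 + 302,000,000 + 371,000,000 = 1,347,000,000 m³
S = 22,489,400,000 / 1,347,000,000 = 16.696 ppt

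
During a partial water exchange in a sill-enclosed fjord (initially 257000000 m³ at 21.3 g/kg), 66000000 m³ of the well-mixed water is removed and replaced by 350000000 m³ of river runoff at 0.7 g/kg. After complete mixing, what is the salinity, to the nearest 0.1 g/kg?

Remaining after removal: 191,000,000 m³ at 21.3 g/kg (salt = 4,068,300,000)
After addition: salt = 4,068,300,000 + 350,000,000×0.7 = 4,313,300,000; volume = 541,000,000 m³
S = 4,313,300,000 / 541,000,000 = 7.9728 g/kg

8.0 g/kg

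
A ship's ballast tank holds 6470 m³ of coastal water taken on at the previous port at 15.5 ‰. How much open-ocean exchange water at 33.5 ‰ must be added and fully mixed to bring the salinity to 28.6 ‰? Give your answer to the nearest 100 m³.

Salt balance: 6,470×15.5 + V×33.5 = (6,470+V)×28.6
100,285 + 33.5V = 185,042 + 28.6V
84,757 = 4.9V
V = 17,297.35 m³

17300 m³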